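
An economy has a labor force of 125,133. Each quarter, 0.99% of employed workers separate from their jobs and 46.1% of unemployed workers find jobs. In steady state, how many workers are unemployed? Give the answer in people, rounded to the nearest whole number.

About 2,631 are unemployed in steady state.

Steady-state unemployment rate u* = s/(s+f) = 0.99/(0.99+46.1) = 0.021024.
Unemployed = u* × labor force = 0.021024 × 125,133 ≈ 2,631.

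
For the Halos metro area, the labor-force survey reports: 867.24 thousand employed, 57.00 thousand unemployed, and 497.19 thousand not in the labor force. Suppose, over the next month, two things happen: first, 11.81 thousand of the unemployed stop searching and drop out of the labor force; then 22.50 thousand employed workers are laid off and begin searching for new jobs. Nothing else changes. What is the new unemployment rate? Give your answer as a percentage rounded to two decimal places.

New unemployment rate ≈ 7.42%.

Initially, labor force = 867.24 + 57.00 = 924.24 thousand, so u = 57.00/924.24 = 6.17%.
After the first change, unemployed and labor force both fall by 11.81 → E = 867.24, U = 45.19, labor force = 912.43 thousand.
After the second change, employed falls and unemployed rises by 22.50; labor force unchanged → E = 844.74, U = 67.69, labor force = 912.43 thousand.
New unemployment rate = 67.69 / 912.43 = 7.42%.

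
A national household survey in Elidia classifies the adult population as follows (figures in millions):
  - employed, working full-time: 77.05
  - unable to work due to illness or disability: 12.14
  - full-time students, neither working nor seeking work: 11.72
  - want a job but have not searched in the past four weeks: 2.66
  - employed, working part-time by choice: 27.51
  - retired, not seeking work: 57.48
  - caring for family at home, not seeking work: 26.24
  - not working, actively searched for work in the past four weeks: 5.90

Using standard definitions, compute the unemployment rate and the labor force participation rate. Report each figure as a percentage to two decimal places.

Unemployment rate ≈ 5.34%; labor force participation rate ≈ 50.05%.

Employed = 77.05 + 27.51 = 104.56 million.
Unemployed = 5.90 million.
Labor force = 104.56 + 5.90 = 110.46 million.
Not in labor force = 12.14 + 11.72 + 2.66 + 57.48 + 26.24 = 110.24 million (those not working and not actively searching are outside the labor force — including those who want a job but have given up searching).
Civilian working-age population = 110.46 + 110.24 = 220.70 million.
Unemployment rate = 5.90 / 110.46 = 5.34%.
Labor force participation rate = 110.46 / 220.70 = 50.05%.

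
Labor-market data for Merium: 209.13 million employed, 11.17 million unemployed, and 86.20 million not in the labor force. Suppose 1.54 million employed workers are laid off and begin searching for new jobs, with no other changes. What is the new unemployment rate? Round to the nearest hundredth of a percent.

Initially, labor force = 209.13 + 11.17 = 220.30 million, so u = 11.17/220.30 = 5.07%.
After the change, employed falls and unemployed rises by 1.54; labor force unchanged → E = 207.59, U = 12.71, labor force = 220.30 million.
New unemployment rate = 12.71 / 220.30 = 5.77%.

New unemployment rate ≈ 5.77%.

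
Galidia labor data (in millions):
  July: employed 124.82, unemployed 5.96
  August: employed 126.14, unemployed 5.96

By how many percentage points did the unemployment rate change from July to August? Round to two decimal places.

July: labor force = 124.82 + 5.96 = 130.78; u = 5.96/130.78 = 4.56%.
August: labor force = 126.14 + 5.96 = 132.10; u = 5.96/132.10 = 4.51%.
Change = 4.51% − 4.56% = −0.05 pp.

The unemployment rate changed by −0.05 percentage points.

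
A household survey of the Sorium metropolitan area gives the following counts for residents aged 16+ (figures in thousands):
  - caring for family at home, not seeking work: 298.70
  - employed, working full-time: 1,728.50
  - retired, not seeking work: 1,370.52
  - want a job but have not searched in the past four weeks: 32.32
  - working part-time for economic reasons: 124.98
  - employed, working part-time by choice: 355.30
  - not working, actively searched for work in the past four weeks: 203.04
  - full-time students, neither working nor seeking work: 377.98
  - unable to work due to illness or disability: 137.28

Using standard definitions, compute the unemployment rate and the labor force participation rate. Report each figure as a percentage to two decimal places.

Employed = 1,728.50 + 124.98 + 355.30 = 2,208.78 thousand (anyone who worked, including part-time for economic reasons, counts as employed).
Unemployed = 203.04 thousand.
Labor force = 2,208.78 + 203.04 = 2,411.82 thousand.
Not in labor force = 298.70 + 1,370.52 + 32.32 + 377.98 + 137.28 = 2,216.80 thousand (those not working and not actively searching are outside the labor force — including those who want a job but have given up searching).
Civilian working-age population = 2,411.82 + 2,216.80 = 4,628.62 thousand.
Unemployment rate = 203.04 / 2,411.82 = 8.42%.
Labor force participation rate = 2,411.82 / 4,628.62 = 52.11%.

Unemployment rate ≈ 8.42%; labor force participation rate ≈ 52.11%.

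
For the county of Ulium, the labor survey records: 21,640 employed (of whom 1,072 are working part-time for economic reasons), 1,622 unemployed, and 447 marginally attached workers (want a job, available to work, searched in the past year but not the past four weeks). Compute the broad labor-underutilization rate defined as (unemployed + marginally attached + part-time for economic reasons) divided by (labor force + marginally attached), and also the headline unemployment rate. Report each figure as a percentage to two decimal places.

Broad underutilization rate ≈ 13.25%; headline unemployment rate ≈ 6.97%.

Labor force = 21,640 + 1,622 = 23,262.
Numerator = 1,622 + 447 + 1,072 = 3,141.
Denominator = 23,262 + 447 = 23,709.
Broad rate = 3,141 / 23,709 = 13.25%.
Headline unemployment rate = 1,622 / 23,262 = 6.97%.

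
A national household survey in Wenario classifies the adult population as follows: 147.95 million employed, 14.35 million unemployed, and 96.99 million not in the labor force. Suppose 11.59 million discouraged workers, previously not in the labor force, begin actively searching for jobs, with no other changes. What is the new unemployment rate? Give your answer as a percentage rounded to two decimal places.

Initially, labor force = 147.95 + 14.35 = 162.30 million, so u = 14.35/162.30 = 8.84%.
After the change, unemployed and labor force both rise by 11.59 → E = 147.95, U = 25.94, labor force = 173.89 million.
New unemployment rate = 25.94 / 173.89 = 14.92%.

New unemployment rate ≈ 14.92%.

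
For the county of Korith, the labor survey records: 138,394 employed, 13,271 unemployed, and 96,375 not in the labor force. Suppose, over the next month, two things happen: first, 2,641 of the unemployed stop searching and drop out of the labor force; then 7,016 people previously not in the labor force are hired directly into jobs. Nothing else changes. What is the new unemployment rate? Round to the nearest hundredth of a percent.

New unemployment rate ≈ 6.81%.

Initially, labor force = 138,394 + 13,271 = 151,665, so u = 13,271/151,665 = 8.75%.
After the first change, unemployed and labor force both fall by 2,641 → E = 138,394, U = 10,630, labor force = 149,024.
After the second change, employed and labor force both rise by 7,016; unemployed unchanged → E = 145,410, U = 10,630, labor force = 156,040.
New unemployment rate = 10,630 / 156,040 = 6.81%.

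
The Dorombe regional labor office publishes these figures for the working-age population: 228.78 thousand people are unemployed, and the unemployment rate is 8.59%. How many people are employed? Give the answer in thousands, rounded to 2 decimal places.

Labor force = U / u = 228.78 / 0.0859 ≈ 2,663.33 thousand.
Employed = labor force − unemployed = 2,663.33 − 228.78 = 2,434.55 thousand.

About 2,434.55 thousand are employed.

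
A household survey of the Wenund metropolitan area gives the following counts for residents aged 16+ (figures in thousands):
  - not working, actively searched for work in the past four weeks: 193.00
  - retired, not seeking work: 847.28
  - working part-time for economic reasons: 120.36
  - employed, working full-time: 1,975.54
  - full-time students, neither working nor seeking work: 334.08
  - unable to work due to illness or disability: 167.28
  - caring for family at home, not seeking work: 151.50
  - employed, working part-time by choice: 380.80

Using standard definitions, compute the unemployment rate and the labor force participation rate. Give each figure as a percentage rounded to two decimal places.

Employed = 120.36 + 1,975.54 + 380.80 = 2,476.70 thousand (anyone who worked, including part-time for economic reasons, counts as employed).
Unemployed = 193.00 thousand.
Labor force = 2,476.70 + 193.00 = 2,669.70 thousand.
Not in labor force = 847.28 + 334.08 + 167.28 + 151.50 = 1,500.14 thousand (those not working and not actively searching are outside the labor force).
Civilian working-age population = 2,669.70 + 1,500.14 = 4,169.84 thousand.
Unemployment rate = 193.00 / 2,669.70 = 7.23%.
Labor force participation rate = 2,669.70 / 4,169.84 = 64.02%.

Unemployment rate ≈ 7.23%; labor force participation rate ≈ 64.02%.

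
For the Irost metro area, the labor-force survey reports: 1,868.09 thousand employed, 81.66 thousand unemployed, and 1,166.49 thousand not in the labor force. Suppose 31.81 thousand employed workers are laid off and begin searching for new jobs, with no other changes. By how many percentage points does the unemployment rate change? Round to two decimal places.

Initially, labor force = 1,868.09 + 81.66 = 1,949.75 thousand, so u = 81.66/1,949.75 = 4.19%.
After the change, employed falls and unemployed rises by 31.81; labor force unchanged → E = 1,836.28, U = 113.47, labor force = 1,949.75 thousand.
New unemployment rate = 113.47 / 1,949.75 = 5.82%.
Change = 5.82% − 4.19% = +1.63 percentage points.

The unemployment rate changes by +1.63 percentage points.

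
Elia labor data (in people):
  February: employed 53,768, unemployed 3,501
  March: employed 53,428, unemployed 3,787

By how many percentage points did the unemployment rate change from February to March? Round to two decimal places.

The unemployment rate changed by +0.51 percentage points.

February: labor force = 53,768 + 3,501 = 57,269; u = 3,501/57,269 = 6.11%.
March: labor force = 53,428 + 3,787 = 57,215; u = 3,787/57,215 = 6.62%.
Change = 6.62% − 6.11% = +0.51 pp.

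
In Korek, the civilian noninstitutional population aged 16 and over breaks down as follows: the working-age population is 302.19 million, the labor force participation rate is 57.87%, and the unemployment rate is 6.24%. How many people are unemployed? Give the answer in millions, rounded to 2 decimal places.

Labor force = 0.5787 × 302.19 = 174.88 million.
Unemployed = 0.0624 × 174.88 ≈ 10.91 million.

About 10.91 million are unemployed.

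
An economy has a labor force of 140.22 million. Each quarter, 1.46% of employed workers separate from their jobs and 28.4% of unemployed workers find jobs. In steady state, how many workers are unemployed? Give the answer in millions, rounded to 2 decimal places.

Steady-state unemployment rate u* = s/(s+f) = 1.46/(1.46+28.4) = 0.048895.
Unemployed = u* × labor force = 0.048895 × 140.22 ≈ 6.86 million.

About 6.86 million are unemployed in steady state.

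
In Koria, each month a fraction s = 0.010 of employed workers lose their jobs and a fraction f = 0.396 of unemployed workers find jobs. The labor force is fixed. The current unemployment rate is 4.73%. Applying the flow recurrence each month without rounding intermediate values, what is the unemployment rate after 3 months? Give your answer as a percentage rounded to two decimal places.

Unemployment rate after three months ≈ 2.94%.

With a fixed labor force, u_{t+1} = u_t + s·(1−u_t) − f·u_t = u_t·(1−s−f) + s.
Here 1−s−f = 0.594 and s = 0.010.
u_1 = 0.047300 × 0.594 + 0.010 = 0.038096.
u_2 = 0.038096 × 0.594 + 0.010 = 0.032629.
u_3 = 0.032629 × 0.594 + 0.010 = 0.029382.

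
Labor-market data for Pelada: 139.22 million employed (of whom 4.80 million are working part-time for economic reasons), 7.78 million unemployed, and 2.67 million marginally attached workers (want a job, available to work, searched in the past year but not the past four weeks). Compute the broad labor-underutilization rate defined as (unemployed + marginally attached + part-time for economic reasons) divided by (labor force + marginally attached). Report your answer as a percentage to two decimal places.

Broad underutilization rate ≈ 10.19%.

Labor force = 139.22 + 7.78 = 147.00 million.
Numerator = 7.78 + 2.67 + 4.80 = 15.25 million.
Denominator = 147.00 + 2.67 = 149.67 million.
Broad rate = 15.25 / 149.67 = 10.19%.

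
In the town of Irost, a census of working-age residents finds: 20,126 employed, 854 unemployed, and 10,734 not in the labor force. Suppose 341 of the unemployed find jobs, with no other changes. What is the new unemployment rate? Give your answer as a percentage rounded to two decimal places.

New unemployment rate ≈ 2.45%.

Initially, labor force = 20,126 + 854 = 20,980, so u = 854/20,980 = 4.07%.
After the change, unemployed falls and employed rises by 341; labor force unchanged → E = 20,467, U = 513, labor force = 20,980.
New unemployment rate = 513 / 20,980 = 2.45%.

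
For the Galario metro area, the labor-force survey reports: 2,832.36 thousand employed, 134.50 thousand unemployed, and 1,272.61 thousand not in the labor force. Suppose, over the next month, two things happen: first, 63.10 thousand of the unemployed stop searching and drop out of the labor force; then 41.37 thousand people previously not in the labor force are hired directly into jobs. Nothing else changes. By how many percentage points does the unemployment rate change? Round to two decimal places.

The unemployment rate changes by −2.11 percentage points.

Initially, labor force = 2,832.36 + 134.50 = 2,966.86 thousand, so u = 134.50/2,966.86 = 4.53%.
After the first change, unemployed and labor force both fall by 63.10 → E = 2,832.36, U = 71.40, labor force = 2,903.76 thousand.
After the second change, employed and labor force both rise by 41.37; unemployed unchanged → E = 2,873.73, U = 71.40, labor force = 2,945.13 thousand.
New unemployment rate = 71.40 / 2,945.13 = 2.42%.
Change = 2.42% − 4.53% = −2.11 percentage points.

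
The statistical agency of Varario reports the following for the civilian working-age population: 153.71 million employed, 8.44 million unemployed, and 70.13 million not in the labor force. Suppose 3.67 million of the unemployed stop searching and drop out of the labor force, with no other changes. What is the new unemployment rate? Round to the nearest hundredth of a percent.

Initially, labor force = 153.71 + 8.44 = 162.15 million, so u = 8.44/162.15 = 5.21%.
After the change, unemployed and labor force both fall by 3.67 → E = 153.71, U = 4.77, labor force = 158.48 million.
New unemployment rate = 4.77 / 158.48 = 3.01%.

New unemployment rate ≈ 3.01%.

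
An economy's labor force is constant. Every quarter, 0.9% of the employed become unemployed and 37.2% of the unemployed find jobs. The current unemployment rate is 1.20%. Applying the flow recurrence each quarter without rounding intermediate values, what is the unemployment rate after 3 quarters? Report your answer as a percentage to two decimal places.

Unemployment rate after three quarters ≈ 2.09%.

With a fixed labor force, u_{t+1} = u_t + s·(1−u_t) − f·u_t = u_t·(1−s−f) + s.
Here 1−s−f = 0.619 and s = 0.009.
u_1 = 0.012000 × 0.619 + 0.009 = 0.016428.
u_2 = 0.016428 × 0.619 + 0.009 = 0.019169.
u_3 = 0.019169 × 0.619 + 0.009 = 0.020866.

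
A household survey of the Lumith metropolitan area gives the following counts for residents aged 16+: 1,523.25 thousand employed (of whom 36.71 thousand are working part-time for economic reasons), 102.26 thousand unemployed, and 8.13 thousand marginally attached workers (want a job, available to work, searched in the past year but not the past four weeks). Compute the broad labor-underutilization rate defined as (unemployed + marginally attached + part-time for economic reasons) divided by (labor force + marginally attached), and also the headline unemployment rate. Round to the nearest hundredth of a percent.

Labor force = 1,523.25 + 102.26 = 1,625.51 thousand.
Numerator = 102.26 + 8.13 + 36.71 = 147.10 thousand.
Denominator = 1,625.51 + 8.13 = 1,633.64 thousand.
Broad rate = 147.10 / 1,633.64 = 9.00%.
Headline unemployment rate = 102.26 / 1,625.51 = 6.29%.

Broad underutilization rate ≈ 9.00%; headline unemployment rate ≈ 6.29%.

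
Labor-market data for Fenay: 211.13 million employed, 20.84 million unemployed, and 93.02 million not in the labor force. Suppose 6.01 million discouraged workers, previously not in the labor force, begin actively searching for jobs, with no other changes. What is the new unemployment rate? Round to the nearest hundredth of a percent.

New unemployment rate ≈ 11.28%.

Initially, labor force = 211.13 + 20.84 = 231.97 million, so u = 20.84/231.97 = 8.98%.
After the change, unemployed and labor force both rise by 6.01 → E = 211.13, U = 26.85, labor force = 237.98 million.
New unemployment rate = 26.85 / 237.98 = 11.28%.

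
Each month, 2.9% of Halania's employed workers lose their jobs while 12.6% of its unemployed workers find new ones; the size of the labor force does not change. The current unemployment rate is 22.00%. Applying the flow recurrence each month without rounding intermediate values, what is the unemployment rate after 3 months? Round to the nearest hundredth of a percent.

Unemployment rate after three months ≈ 20.69%.

With a fixed labor force, u_{t+1} = u_t + s·(1−u_t) − f·u_t = u_t·(1−s−f) + s.
Here 1−s−f = 0.845 and s = 0.029.
u_1 = 0.220000 × 0.845 + 0.029 = 0.214900.
u_2 = 0.214900 × 0.845 + 0.029 = 0.210590.
u_3 = 0.210590 × 0.845 + 0.029 = 0.206949.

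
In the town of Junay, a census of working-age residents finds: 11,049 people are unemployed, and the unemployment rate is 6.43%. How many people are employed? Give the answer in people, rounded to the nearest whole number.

About 160,786 are employed.

Labor force = U / u = 11,049 / 0.0643 ≈ 171,835.
Employed = labor force − unemployed = 171,835 − 11,049 = 160,786.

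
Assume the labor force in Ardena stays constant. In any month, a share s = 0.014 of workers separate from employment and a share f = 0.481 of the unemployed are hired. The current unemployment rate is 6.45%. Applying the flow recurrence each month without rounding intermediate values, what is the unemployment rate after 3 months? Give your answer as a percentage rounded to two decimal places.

Unemployment rate after three months ≈ 3.29%.

With a fixed labor force, u_{t+1} = u_t + s·(1−u_t) − f·u_t = u_t·(1−s−f) + s.
Here 1−s−f = 0.505 and s = 0.014.
u_1 = 0.064500 × 0.505 + 0.014 = 0.046573.
u_2 = 0.046573 × 0.505 + 0.014 = 0.037519.
u_3 = 0.037519 × 0.505 + 0.014 = 0.032947.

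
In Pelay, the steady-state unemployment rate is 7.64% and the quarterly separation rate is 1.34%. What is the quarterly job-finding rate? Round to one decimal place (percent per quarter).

From u* = s/(s+f): f = s·(1−u)/u.
f = 1.34 × (1 − 0.0764) / 0.0764 = 1.2376 / 0.0764 ≈ 16.2% per quarter.

Job-finding rate ≈ 16.2% per quarter.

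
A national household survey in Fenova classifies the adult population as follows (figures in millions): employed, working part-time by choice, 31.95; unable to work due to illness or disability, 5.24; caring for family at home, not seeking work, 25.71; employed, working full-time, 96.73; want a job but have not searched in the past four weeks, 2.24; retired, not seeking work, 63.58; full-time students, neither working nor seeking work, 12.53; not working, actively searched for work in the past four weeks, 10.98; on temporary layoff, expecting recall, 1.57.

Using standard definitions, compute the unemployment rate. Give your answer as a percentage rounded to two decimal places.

Unemployment rate ≈ 8.89%.

Employed = 31.95 + 96.73 = 128.68 million.
Unemployed = 10.98 + 1.57 = 12.55 million (jobless and actively searching, or on temporary layoff).
Labor force = 128.68 + 12.55 = 141.23 million.
Unemployment rate = 12.55 / 141.23 = 8.89%.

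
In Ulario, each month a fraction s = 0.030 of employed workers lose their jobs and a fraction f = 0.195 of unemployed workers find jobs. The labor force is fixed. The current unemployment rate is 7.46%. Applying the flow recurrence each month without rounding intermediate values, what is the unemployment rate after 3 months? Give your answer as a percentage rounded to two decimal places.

With a fixed labor force, u_{t+1} = u_t + s·(1−u_t) − f·u_t = u_t·(1−s−f) + s.
Here 1−s−f = 0.775 and s = 0.030.
u_1 = 0.074600 × 0.775 + 0.030 = 0.087815.
u_2 = 0.087815 × 0.775 + 0.030 = 0.098057.
u_3 = 0.098057 × 0.775 + 0.030 = 0.105994.

Unemployment rate after three months ≈ 10.60%.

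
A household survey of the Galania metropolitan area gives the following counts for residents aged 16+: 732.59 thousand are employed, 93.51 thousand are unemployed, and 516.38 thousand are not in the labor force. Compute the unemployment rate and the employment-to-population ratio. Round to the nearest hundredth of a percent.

Unemployment rate ≈ 11.32%; employment-population ratio ≈ 54.57%.

Labor force = employed + unemployed = 732.59 + 93.51 = 826.10 thousand.
Working-age population = 826.10 + 516.38 = 1,342.48 thousand.
Unemployment rate = 93.51 / 826.10 = 11.32%.
Employment-population ratio = 732.59 / 1,342.48 = 54.57%.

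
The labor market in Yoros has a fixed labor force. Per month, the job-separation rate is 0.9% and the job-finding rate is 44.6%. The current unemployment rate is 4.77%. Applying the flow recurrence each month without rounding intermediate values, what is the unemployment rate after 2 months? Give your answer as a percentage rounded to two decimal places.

Unemployment rate after two months ≈ 2.81%.

With a fixed labor force, u_{t+1} = u_t + s·(1−u_t) − f·u_t = u_t·(1−s−f) + s.
Here 1−s−f = 0.545 and s = 0.009.
u_1 = 0.047700 × 0.545 + 0.009 = 0.034996.
u_2 = 0.034996 × 0.545 + 0.009 = 0.028073.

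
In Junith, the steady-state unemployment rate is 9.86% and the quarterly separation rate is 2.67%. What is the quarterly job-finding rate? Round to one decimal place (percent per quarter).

Job-finding rate ≈ 24.4% per quarter.

From u* = s/(s+f): f = s·(1−u)/u.
f = 2.67 × (1 − 0.0986) / 0.0986 = 2.4067 / 0.0986 ≈ 24.4% per quarter.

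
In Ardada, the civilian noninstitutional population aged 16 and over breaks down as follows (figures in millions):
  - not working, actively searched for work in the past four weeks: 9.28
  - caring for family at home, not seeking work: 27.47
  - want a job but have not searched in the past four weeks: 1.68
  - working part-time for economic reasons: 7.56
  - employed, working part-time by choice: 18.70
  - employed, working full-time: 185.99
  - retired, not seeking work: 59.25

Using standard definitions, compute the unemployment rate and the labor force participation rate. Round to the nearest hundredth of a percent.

Unemployment rate ≈ 4.19%; labor force participation rate ≈ 71.48%.

Employed = 7.56 + 18.70 + 185.99 = 212.25 million (anyone who worked, including part-time for economic reasons, counts as employed).
Unemployed = 9.28 million.
Labor force = 212.25 + 9.28 = 221.53 million.
Not in labor force = 27.47 + 1.68 + 59.25 = 88.40 million (those not working and not actively searching are outside the labor force — including those who want a job but have given up searching).
Civilian working-age population = 221.53 + 88.40 = 309.93 million.
Unemployment rate = 9.28 / 221.53 = 4.19%.
Labor force participation rate = 221.53 / 309.93 = 71.48%.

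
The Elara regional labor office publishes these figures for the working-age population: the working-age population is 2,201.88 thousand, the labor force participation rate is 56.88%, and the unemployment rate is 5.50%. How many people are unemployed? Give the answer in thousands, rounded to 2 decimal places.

About 68.88 thousand are unemployed.

Labor force = 0.5688 × 2,201.88 = 1,252.43 thousand.
Unemployed = 0.0550 × 1,252.43 ≈ 68.88 thousand.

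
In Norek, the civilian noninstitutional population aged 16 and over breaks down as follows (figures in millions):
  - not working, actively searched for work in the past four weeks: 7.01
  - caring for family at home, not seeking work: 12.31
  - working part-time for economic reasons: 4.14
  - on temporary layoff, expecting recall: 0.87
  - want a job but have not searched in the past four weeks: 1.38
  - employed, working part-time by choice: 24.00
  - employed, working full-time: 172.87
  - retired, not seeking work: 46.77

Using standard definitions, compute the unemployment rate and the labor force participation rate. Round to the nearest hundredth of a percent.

Unemployment rate ≈ 3.77%; labor force participation rate ≈ 77.55%.

Employed = 4.14 + 24.00 + 172.87 = 201.01 million (anyone who worked, including part-time for economic reasons, counts as employed).
Unemployed = 7.01 + 0.87 = 7.88 million (jobless and actively searching, or on temporary layoff).
Labor force = 201.01 + 7.88 = 208.89 million.
Not in labor force = 12.31 + 1.38 + 46.77 = 60.46 million (those not working and not actively searching are outside the labor force — including those who want a job but have given up searching).
Civilian working-age population = 208.89 + 60.46 = 269.35 million.
Unemployment rate = 7.88 / 208.89 = 3.77%.
Labor force participation rate = 208.89 / 269.35 = 77.55%.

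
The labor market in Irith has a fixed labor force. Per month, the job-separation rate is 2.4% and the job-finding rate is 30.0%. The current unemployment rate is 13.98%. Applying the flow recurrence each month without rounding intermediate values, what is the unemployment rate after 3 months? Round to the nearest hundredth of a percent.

With a fixed labor force, u_{t+1} = u_t + s·(1−u_t) − f·u_t = u_t·(1−s−f) + s.
Here 1−s−f = 0.676 and s = 0.024.
u_1 = 0.139800 × 0.676 + 0.024 = 0.118505.
u_2 = 0.118505 × 0.676 + 0.024 = 0.104109.
u_3 = 0.104109 × 0.676 + 0.024 = 0.094378.

Unemployment rate after three months ≈ 9.44%.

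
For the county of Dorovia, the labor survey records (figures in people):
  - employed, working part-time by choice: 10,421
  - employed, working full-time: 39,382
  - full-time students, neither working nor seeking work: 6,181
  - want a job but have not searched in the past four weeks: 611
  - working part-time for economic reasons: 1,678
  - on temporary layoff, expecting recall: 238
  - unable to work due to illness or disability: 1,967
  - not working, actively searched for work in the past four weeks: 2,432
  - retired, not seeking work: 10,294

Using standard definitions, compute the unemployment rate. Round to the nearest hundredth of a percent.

Employed = 10,421 + 39,382 + 1,678 = 51,481 (anyone who worked, including part-time for economic reasons, counts as employed).
Unemployed = 238 + 2,432 = 2,670 (jobless and actively searching, or on temporary layoff).
Labor force = 51,481 + 2,670 = 54,151.
Unemployment rate = 2,670 / 54,151 = 4.93%.

Unemployment rate ≈ 4.93%.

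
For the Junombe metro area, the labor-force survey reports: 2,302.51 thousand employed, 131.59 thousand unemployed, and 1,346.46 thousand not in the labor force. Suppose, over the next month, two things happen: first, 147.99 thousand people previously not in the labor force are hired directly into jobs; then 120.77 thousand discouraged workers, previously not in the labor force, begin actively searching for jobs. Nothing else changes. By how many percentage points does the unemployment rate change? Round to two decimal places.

The unemployment rate changes by +3.93 percentage points.

Initially, labor force = 2,302.51 + 131.59 = 2,434.10 thousand, so u = 131.59/2,434.10 = 5.41%.
After the first change, employed and labor force both rise by 147.99; unemployed unchanged → E = 2,450.50, U = 131.59, labor force = 2,582.09 thousand.
After the second change, unemployed and labor force both rise by 120.77 → E = 2,450.50, U = 252.36, labor force = 2,702.86 thousand.
New unemployment rate = 252.36 / 2,702.86 = 9.34%.
Change = 9.34% − 5.41% = +3.93 percentage points.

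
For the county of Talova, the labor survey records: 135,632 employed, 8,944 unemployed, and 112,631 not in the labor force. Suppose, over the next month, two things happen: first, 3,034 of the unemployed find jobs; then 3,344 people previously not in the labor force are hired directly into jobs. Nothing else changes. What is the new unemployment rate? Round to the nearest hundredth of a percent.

Initially, labor force = 135,632 + 8,944 = 144,576, so u = 8,944/144,576 = 6.19%.
After the first change, unemployed falls and employed rises by 3,034; labor force unchanged → E = 138,666, U = 5,910, labor force = 144,576.
After the second change, employed and labor force both rise by 3,344; unemployed unchanged → E = 142,010, U = 5,910, labor force = 147,920.
New unemployment rate = 5,910 / 147,920 = 4.00%.

New unemployment rate ≈ 4.00%.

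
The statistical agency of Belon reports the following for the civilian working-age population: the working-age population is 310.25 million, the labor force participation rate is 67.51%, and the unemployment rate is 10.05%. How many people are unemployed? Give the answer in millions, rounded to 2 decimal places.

Labor force = 0.6751 × 310.25 = 209.45 million.
Unemployed = 0.1005 × 209.45 ≈ 21.05 million.

About 21.05 million are unemployed.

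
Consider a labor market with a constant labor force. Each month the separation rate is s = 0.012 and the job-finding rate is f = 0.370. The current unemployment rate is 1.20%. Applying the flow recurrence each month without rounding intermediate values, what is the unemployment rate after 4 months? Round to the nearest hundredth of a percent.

Unemployment rate after four months ≈ 2.86%.

With a fixed labor force, u_{t+1} = u_t + s·(1−u_t) − f·u_t = u_t·(1−s−f) + s.
Here 1−s−f = 0.618 and s = 0.012.
u_1 = 0.012000 × 0.618 + 0.012 = 0.019416.
u_2 = 0.019416 × 0.618 + 0.012 = 0.023999.
u_3 = 0.023999 × 0.618 + 0.012 = 0.026831.
u_4 = 0.026831 × 0.618 + 0.012 = 0.028582.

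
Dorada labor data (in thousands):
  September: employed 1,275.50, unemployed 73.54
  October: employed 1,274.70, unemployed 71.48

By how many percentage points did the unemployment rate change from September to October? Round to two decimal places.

The unemployment rate changed by −0.14 percentage points.

September: labor force = 1,275.50 + 73.54 = 1,349.04; u = 73.54/1,349.04 = 5.45%.
October: labor force = 1,274.70 + 71.48 = 1,346.18; u = 71.48/1,346.18 = 5.31%.
Change = 5.31% − 5.45% = −0.14 pp.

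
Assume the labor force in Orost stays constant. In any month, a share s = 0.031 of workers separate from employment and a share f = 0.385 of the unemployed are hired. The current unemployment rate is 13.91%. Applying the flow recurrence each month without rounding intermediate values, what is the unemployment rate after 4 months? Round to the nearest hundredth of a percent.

With a fixed labor force, u_{t+1} = u_t + s·(1−u_t) − f·u_t = u_t·(1−s−f) + s.
Here 1−s−f = 0.584 and s = 0.031.
u_1 = 0.139100 × 0.584 + 0.031 = 0.112234.
u_2 = 0.112234 × 0.584 + 0.031 = 0.096545.
u_3 = 0.096545 × 0.584 + 0.031 = 0.087382.
u_4 = 0.087382 × 0.584 + 0.031 = 0.082031.

Unemployment rate after four months ≈ 8.20%.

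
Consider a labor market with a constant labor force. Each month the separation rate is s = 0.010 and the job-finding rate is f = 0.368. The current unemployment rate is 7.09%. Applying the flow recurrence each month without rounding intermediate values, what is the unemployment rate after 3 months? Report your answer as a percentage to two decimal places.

Unemployment rate after three months ≈ 3.72%.

With a fixed labor force, u_{t+1} = u_t + s·(1−u_t) − f·u_t = u_t·(1−s−f) + s.
Here 1−s−f = 0.622 and s = 0.010.
u_1 = 0.070900 × 0.622 + 0.010 = 0.054100.
u_2 = 0.054100 × 0.622 + 0.010 = 0.043650.
u_3 = 0.043650 × 0.622 + 0.010 = 0.037150.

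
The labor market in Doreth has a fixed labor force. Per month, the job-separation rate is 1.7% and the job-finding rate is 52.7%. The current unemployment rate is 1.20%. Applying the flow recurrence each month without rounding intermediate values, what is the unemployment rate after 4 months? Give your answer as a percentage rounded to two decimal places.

Unemployment rate after four months ≈ 3.04%.

With a fixed labor force, u_{t+1} = u_t + s·(1−u_t) − f·u_t = u_t·(1−s−f) + s.
Here 1−s−f = 0.456 and s = 0.017.
u_1 = 0.012000 × 0.456 + 0.017 = 0.022472.
u_2 = 0.022472 × 0.456 + 0.017 = 0.027247.
u_3 = 0.027247 × 0.456 + 0.017 = 0.029425.
u_4 = 0.029425 × 0.456 + 0.017 = 0.030418.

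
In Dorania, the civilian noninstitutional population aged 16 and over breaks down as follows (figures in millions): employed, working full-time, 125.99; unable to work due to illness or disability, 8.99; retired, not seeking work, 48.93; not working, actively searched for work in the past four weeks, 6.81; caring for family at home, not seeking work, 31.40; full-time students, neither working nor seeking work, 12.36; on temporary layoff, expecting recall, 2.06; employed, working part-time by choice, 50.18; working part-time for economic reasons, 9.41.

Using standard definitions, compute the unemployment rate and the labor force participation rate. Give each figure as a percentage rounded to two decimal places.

Employed = 125.99 + 50.18 + 9.41 = 185.58 million (anyone who worked, including part-time for economic reasons, counts as employed).
Unemployed = 6.81 + 2.06 = 8.87 million (jobless and actively searching, or on temporary layoff).
Labor force = 185.58 + 8.87 = 194.45 million.
Not in labor force = 8.99 + 48.93 + 31.40 + 12.36 = 101.68 million (those not working and not actively searching are outside the labor force).
Civilian working-age population = 194.45 + 101.68 = 296.13 million.
Unemployment rate = 8.87 / 194.45 = 4.56%.
Labor force participation rate = 194.45 / 296.13 = 65.66%.

Unemployment rate ≈ 4.56%; labor force participation rate ≈ 65.66%.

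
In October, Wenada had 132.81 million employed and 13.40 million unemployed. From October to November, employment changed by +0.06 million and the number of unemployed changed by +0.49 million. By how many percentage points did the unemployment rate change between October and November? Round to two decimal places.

October: labor force = 132.81 + 13.40 = 146.21; u = 13.40/146.21 = 9.16%.
November: labor force = 132.87 + 13.89 = 146.76; u = 13.89/146.76 = 9.46%.
Change = 9.46% − 9.16% = +0.30 pp.

The unemployment rate changed by +0.30 percentage points.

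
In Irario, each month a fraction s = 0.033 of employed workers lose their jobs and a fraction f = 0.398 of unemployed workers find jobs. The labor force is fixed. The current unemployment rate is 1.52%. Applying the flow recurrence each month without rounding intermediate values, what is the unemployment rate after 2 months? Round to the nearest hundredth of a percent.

Unemployment rate after two months ≈ 5.67%.

With a fixed labor force, u_{t+1} = u_t + s·(1−u_t) − f·u_t = u_t·(1−s−f) + s.
Here 1−s−f = 0.569 and s = 0.033.
u_1 = 0.015200 × 0.569 + 0.033 = 0.041649.
u_2 = 0.041649 × 0.569 + 0.033 = 0.056698.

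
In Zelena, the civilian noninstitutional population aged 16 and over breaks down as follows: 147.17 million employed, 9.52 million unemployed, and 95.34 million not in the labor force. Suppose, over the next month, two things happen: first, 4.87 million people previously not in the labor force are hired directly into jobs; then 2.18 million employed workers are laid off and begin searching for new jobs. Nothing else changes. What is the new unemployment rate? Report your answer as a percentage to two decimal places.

Initially, labor force = 147.17 + 9.52 = 156.69 million, so u = 9.52/156.69 = 6.08%.
After the first change, employed and labor force both rise by 4.87; unemployed unchanged → E = 152.04, U = 9.52, labor force = 161.56 million.
After the second change, employed falls and unemployed rises by 2.18; labor force unchanged → E = 149.86, U = 11.70, labor force = 161.56 million.
New unemployment rate = 11.70 / 161.56 = 7.24%.

New unemployment rate ≈ 7.24%.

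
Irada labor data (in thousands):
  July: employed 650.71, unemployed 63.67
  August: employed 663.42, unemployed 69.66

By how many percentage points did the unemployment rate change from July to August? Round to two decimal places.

July: labor force = 650.71 + 63.67 = 714.38; u = 63.67/714.38 = 8.91%.
August: labor force = 663.42 + 69.66 = 733.08; u = 69.66/733.08 = 9.50%.
Change = 9.50% − 8.91% = +0.59 pp.

The unemployment rate changed by +0.59 percentage points.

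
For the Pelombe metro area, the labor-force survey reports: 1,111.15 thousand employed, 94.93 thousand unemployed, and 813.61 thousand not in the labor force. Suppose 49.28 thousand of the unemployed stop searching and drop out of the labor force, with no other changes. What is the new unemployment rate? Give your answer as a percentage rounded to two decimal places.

New unemployment rate ≈ 3.95%.

Initially, labor force = 1,111.15 + 94.93 = 1,206.08 thousand, so u = 94.93/1,206.08 = 7.87%.
After the change, unemployed and labor force both fall by 49.28 → E = 1,111.15, U = 45.65, labor force = 1,156.80 thousand.
New unemployment rate = 45.65 / 1,156.80 = 3.95%.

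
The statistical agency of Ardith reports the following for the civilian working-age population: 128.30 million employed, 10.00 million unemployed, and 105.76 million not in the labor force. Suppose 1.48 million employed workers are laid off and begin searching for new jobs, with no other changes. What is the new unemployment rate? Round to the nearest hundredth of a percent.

New unemployment rate ≈ 8.30%.

Initially, labor force = 128.30 + 10.00 = 138.30 million, so u = 10.00/138.30 = 7.23%.
After the change, employed falls and unemployed rises by 1.48; labor force unchanged → E = 126.82, U = 11.48, labor force = 138.30 million.
New unemployment rate = 11.48 / 138.30 = 8.30%.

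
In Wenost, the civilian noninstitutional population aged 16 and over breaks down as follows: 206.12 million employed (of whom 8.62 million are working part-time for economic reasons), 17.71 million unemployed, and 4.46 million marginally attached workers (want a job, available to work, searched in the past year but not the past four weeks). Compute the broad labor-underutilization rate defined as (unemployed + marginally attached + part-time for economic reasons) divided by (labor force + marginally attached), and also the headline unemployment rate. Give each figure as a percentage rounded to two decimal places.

Labor force = 206.12 + 17.71 = 223.83 million.
Numerator = 17.71 + 4.46 + 8.62 = 30.79 million.
Denominator = 223.83 + 4.46 = 228.29 million.
Broad rate = 30.79 / 228.29 = 13.49%.
Headline unemployment rate = 17.71 / 223.83 = 7.91%.

Broad underutilization rate ≈ 13.49%; headline unemployment rate ≈ 7.91%.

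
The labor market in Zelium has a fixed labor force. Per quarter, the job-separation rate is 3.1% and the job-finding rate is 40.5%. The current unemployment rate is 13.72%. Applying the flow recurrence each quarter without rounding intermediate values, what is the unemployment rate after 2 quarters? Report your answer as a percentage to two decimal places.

Unemployment rate after two quarters ≈ 9.21%.

With a fixed labor force, u_{t+1} = u_t + s·(1−u_t) − f·u_t = u_t·(1−s−f) + s.
Here 1−s−f = 0.564 and s = 0.031.
u_1 = 0.137200 × 0.564 + 0.031 = 0.108381.
u_2 = 0.108381 × 0.564 + 0.031 = 0.092127.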